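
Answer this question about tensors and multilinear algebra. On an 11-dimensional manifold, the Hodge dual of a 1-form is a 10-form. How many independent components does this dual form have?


The Hodge dual of a p-form on an n-dimensional manifold is an (n-p)-form.
n = 11, p = 1, so dual degree = 11 - 1 = 10
The number of components is C(n, n-p) = C(11, 10) = 11

11


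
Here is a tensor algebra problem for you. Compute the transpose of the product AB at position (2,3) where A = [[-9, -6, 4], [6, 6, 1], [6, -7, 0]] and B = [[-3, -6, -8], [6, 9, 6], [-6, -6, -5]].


(AB)^T_{ij} = (AB)_{ji} = sum_k A_{jk} B_{ki}.
For i=2, j=3 we need (AB)_{32}:
A_{31} * B_{12} = 6 * -6 = -36
A_{32} * B_{22} = -7 * 9 = -63
A_{33} * B_{32} = 0 * -6 = 0
Sum = -36 + -63 + 0 = -99

-99


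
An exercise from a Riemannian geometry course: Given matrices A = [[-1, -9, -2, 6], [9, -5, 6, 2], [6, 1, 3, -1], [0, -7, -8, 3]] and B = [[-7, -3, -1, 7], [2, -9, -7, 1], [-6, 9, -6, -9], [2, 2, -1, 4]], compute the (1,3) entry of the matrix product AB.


(AB)_{ij} = sum_k A_{ik} B_{kj}.
For i=1, j=3:
A_{11} * B_{13} = -1 * -1 = 1
A_{12} * B_{23} = -9 * -7 = 63
A_{13} * B_{33} = -2 * -6 = 12
A_{14} * B_{43} = 6 * -1 = -6
Sum = 1 + 63 + 12 + -6 = 70

70


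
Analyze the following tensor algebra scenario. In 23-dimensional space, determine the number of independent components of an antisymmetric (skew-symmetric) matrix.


An antisymmetric rank-2 tensor satisfies A_{ij} = -A_{ji}, so diagonal entries are zero.
The independent components are the upper-triangular entries: C(n, 2) = n(n-1)/2.
n = 23
C(23, 2) = 23 * 22 / 2 = 506 / 2 = 253

253


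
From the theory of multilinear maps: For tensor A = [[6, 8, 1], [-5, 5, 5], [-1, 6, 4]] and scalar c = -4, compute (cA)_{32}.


Scalar multiplication: (cA)_{ij} = c * A_{ij}.
c = -4
A_{32} = 6
(cA)_{32} = -4 * 6 = -24

-24


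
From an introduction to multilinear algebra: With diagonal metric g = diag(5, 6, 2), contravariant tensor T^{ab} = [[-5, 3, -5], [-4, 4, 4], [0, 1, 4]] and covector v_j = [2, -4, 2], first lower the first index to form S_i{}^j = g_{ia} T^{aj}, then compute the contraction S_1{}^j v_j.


Step 1: lower the first index. For a diagonal metric, g_{ia} T^{aj} = g_{ii} T^{ij} (no sum on i).
g_{11} = 5
S_1{}^1 = 5 * T^{11} = 5 * -5 = -25
S_1{}^2 = 5 * T^{12} = 5 * 3 = 15
S_1{}^3 = 5 * T^{13} = 5 * -5 = -25
Step 2: contract S_1{}^j with v_j.
S_1{}^1 * v_1 = -25 * 2 = -50
S_1{}^2 * v_2 = 15 * -4 = -60
S_1{}^3 * v_3 = -25 * 2 = -50
Result = -50 + -60 + -50 = -160

-160


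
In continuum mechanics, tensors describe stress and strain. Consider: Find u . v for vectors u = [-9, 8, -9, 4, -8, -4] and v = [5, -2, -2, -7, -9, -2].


The inner product u . v = sum of u_i * v_i.
Term-by-term: -9 * 5, 8 * -2, -9 * -2, 4 * -7, -8 * -9, -4 * -2
Products: -45, -16, 18, -28, 72, 8
Sum = -45 + -16 + 18 + -28 + 72 + 8 = 9

9


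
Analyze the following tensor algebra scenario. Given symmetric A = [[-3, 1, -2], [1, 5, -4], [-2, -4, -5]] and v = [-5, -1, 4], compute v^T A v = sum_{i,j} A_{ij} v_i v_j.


First compute Av:
(Av)_1 = -3*-5 + 1*-1 + -2*4 = 6
(Av)_2 = 1*-5 + 5*-1 + -4*4 = -26
(Av)_3 = -2*-5 + -4*-1 + -5*4 = -6
Av = [6, -26, -6]
Then v^T (Av) = -5*6 + -1*-26 + 4*-6
= -30 + 26 + -24 = -28

-28


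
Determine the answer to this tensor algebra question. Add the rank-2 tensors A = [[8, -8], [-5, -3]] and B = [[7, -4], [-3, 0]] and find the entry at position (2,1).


Tensor addition is component-wise: (A + B)_{ij} = A_{ij} + B_{ij}.
A_{21} = -5
B_{21} = -3
(A + B)_{21} = -5 + -3 = -8

-8


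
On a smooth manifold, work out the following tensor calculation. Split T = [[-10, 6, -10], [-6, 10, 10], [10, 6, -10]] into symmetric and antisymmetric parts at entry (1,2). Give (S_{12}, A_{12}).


T_{12} = 6
T_{21} = -6
S_{12} = (6 + -6)/2 = 0/2 = 0
A_{12} = (6 - -6)/2 = 12/2 = 6
Check: S + A = 0 + 6 = 6 = T_{12}.

(0, 6)


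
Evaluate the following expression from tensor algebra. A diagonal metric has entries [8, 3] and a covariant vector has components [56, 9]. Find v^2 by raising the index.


To raise an index with a diagonal metric: v^i = v_i / g_{ii}.
For index 2: v_2 = 9, g_{22} = 3
v^2 = 9 / 3 = 3

3


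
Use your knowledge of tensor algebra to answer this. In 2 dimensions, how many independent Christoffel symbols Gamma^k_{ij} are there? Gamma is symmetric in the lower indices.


Christoffel symbols Gamma^k_{ij} are symmetric in i,j, so there are d * d(d+1)/2 independent symbols.
d = 2
d(d+1)/2 = 2 * 3 / 2 = 3
Total = 2 * 3 = 6

6


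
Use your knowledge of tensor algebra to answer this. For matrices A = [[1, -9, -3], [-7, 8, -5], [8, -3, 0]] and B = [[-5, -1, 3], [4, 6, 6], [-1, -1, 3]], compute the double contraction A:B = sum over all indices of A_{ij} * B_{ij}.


A:B = sum over all i,j of A_{ij} * B_{ij}.
Row 1: 1*-5=-5, -9*-1=9, -3*3=-9 => row sum = -5
Row 2: -7*4=-28, 8*6=48, -5*6=-30 => row sum = -10
Row 3: 8*-1=-8, -3*-1=3, 0*3=0 => row sum = -5
Total = -5 + -10 + -5 = -20

-20


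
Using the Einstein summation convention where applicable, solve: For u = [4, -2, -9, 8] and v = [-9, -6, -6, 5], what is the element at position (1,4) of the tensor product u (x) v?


The outer product entry T_{ij} = u_i * v_j.
We need i=1, j=4.
u_1 = 4, v_4 = 5
T_{1,4} = 4 * 5 = 20

20


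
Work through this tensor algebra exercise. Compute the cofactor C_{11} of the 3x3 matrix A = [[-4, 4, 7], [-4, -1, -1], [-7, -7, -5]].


To find cofactor C_{11}, delete row 1 and column 1.
The resulting 2x2 submatrix is: [[-1, -1], [-7, -5]]
Minor M_{11} = -1*-5 - -1*-7
  = 5 - 7 = -2
Sign = (-1)^(1+1) = (-1)^2 = 1
Cofactor C_{11} = 1 * -2 = -2

-2


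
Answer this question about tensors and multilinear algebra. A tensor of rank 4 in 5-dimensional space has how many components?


The number of components of a rank-r tensor in d dimensions is d^r.
Here d = 5 and r = 4.
5^4 = 625

625


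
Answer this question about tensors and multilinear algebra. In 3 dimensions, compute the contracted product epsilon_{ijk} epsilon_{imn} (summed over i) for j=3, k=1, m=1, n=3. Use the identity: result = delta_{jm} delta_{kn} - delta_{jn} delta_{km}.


Using the identity: epsilon_{ijk} epsilon_{imn} = delta_{jm} delta_{kn} - delta_{jn} delta_{km}.
delta_{31} = 0
delta_{13} = 0
delta_{33} = 1
delta_{11} = 1
Result = 0 * 0 - 1 * 1 = 0 - 1 = -1

-1


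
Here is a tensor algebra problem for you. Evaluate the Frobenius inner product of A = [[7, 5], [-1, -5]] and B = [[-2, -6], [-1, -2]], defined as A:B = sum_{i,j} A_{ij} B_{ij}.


A:B = sum over all i,j of A_{ij} * B_{ij}.
Row 1: 7*-2=-14, 5*-6=-30 => row sum = -44
Row 2: -1*-1=1, -5*-2=10 => row sum = 11
Total = -44 + 11 = -33

-33


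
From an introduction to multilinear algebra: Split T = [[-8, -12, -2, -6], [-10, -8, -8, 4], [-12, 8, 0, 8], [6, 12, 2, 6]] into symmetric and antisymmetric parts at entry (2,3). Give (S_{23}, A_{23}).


T_{23} = -8
T_{32} = 8
S_{23} = (-8 + 8)/2 = 0/2 = 0
A_{23} = (-8 - 8)/2 = -16/2 = -8
Check: S + A = 0 + -8 = -8 = T_{23}.

(0, -8)


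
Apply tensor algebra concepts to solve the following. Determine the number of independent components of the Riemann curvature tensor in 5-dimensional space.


The Riemann tensor in d dimensions has d^2(d^2 - 1)/12 independent components.
d = 5, so d^2 = 25
d^2 - 1 = 24
d^2(d^2 - 1) = 25 * 24 = 600
Divide by 12: 600 / 12 = 50

50


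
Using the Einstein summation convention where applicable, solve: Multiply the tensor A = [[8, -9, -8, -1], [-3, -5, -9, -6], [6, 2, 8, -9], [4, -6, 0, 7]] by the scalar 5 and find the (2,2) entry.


Scalar multiplication: (cA)_{ij} = c * A_{ij}.
c = 5
A_{22} = -5
(cA)_{22} = 5 * -5 = -25

-25


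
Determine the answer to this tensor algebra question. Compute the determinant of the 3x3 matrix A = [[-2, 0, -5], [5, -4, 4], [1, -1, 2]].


Expanding along the first row, det(A) = a11*M_11 - a12*M_12 + a13*M_13, where M_1j is the (1,j) minor.
Minor M_11 = -4*2 - 4*-1 = -4
Minor M_12 = 5*2 - 4*1 = 6
Minor M_13 = 5*-1 - -4*1 = -1
det = -2*(-4) - 0*(6) + -5*(-1)
    = 8 - 0 + 5
    = 13

13


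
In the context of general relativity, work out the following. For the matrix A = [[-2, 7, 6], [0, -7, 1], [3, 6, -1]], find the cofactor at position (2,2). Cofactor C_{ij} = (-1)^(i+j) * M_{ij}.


To find cofactor C_{22}, delete row 2 and column 2.
The resulting 2x2 submatrix is: [[-2, 6], [3, -1]]
Minor M_{22} = -2*-1 - 6*3
  = 2 - 18 = -16
Sign = (-1)^(2+2) = (-1)^4 = 1
Cofactor C_{22} = 1 * -16 = -16

-16


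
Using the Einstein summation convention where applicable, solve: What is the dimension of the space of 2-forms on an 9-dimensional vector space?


The dimension of the space of p-forms on an n-dimensional space is C(n, p).
n = 9, p = 2
C(9, 2) = 9! / (2! * 7!) = 36

36


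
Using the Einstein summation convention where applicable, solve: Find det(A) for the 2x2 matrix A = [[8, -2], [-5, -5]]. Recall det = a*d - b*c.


For a 2x2 matrix [[a, b], [c, d]], det = a*d - b*c.
a = 8, b = -2, c = -5, d = -5
a*d = 8 * -5 = -40
b*c = -2 * -5 = 10
det = -40 - 10 = -50

-50


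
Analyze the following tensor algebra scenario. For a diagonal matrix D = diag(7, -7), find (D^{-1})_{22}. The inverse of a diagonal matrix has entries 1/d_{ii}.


For a diagonal matrix, the inverse has entries (D^{-1})_{ii} = 1/d_{ii}.
The diagonal entries are: d_{11} = 7, d_{22} = -7
We need (D^{-1})_{22} = 1/d_{22} = 1/-7 = -1/7

-1/7


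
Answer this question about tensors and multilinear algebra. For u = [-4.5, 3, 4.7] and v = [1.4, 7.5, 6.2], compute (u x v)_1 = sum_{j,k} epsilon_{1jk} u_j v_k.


(u x v)_1 = sum_{j,k} epsilon_{1jk} u_j v_k. Only permutations of (1,2,3) contribute; the two non-zero terms are:
eps_{123} u_2 v_3 = 1 * 3 * 6.2 = 18.6
eps_{132} u_3 v_2 = -1 * 4.7 * 7.5 = -35.25
(u x v)_1 = -16.65

-16.65


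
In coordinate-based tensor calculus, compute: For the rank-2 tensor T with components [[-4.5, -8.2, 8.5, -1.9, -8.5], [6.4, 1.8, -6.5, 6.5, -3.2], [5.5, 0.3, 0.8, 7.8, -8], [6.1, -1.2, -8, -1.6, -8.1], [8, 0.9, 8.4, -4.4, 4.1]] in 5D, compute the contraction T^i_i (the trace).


The contraction (trace) of a rank-2 tensor is the sum of its diagonal elements.
Diagonal entries: A[1,1] = -4.5, A[2,2] = 1.8, A[3,3] = 0.8, A[4,4] = -1.6, A[5,5] = 4.1
Tr(A) = -4.5 + 1.8 + 0.8 + -1.6 + 4.1 = 0.6

0.6


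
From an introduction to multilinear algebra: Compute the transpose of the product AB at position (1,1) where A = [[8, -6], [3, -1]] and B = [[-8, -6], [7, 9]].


(AB)^T_{ij} = (AB)_{ji} = sum_k A_{jk} B_{ki}.
For i=1, j=1 we need (AB)_{11}:
A_{11} * B_{11} = 8 * -8 = -64
A_{12} * B_{21} = -6 * 7 = -42
Sum = -64 + -42 = -106

-106


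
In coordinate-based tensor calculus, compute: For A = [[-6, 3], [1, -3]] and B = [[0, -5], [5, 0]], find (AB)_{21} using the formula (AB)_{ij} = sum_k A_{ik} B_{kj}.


(AB)_{ij} = sum_k A_{ik} B_{kj}.
For i=2, j=1:
A_{21} * B_{11} = 1 * 0 = 0
A_{22} * B_{21} = -3 * 5 = -15
Sum = 0 + -15 = -15

-15


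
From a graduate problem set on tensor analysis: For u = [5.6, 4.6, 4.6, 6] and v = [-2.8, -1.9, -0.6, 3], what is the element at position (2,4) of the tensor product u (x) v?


The outer product entry T_{ij} = u_i * v_j.
We need i=2, j=4.
u_2 = 4.6, v_4 = 3
T_{2,4} = 4.6 * 3 = 13.8

13.8


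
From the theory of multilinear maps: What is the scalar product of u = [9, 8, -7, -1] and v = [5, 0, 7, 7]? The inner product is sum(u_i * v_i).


The inner product u . v = sum of u_i * v_i.
Term-by-term: 9 * 5, 8 * 0, -7 * 7, -1 * 7
Products: 45, 0, -49, -7
Sum = 45 + 0 + -49 + -7 = -11

-11


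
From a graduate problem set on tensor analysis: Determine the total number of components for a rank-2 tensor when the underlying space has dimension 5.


The number of components of a rank-r tensor in d dimensions is d^r.
Here d = 5 and r = 2.
5^2 = 25

25


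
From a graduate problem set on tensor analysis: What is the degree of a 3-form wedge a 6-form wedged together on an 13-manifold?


The degree of a wedge product is the sum of the degrees of the individual forms.
Degrees: 3, 6
Total degree = 3 + 6 = 9

9


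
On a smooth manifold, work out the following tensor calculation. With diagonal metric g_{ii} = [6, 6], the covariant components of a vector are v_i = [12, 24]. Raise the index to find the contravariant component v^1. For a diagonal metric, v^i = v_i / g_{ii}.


To raise an index with a diagonal metric: v^i = v_i / g_{ii}.
For index 1: v_1 = 12, g_{11} = 6
v^1 = 12 / 6 = 2

2


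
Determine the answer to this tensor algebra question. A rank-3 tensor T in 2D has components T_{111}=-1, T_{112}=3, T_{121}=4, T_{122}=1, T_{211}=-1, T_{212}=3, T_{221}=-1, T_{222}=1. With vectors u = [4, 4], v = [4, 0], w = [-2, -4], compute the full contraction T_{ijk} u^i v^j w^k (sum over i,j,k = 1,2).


S = sum over i,j,k of T_{ijk} u_i v_j w_k. Expanding all 8 terms:
T_{111}*u_1*v_1*w_1 = -1*4*4*-2 = 32  (running total: 32)
T_{112}*u_1*v_1*w_2 = 3*4*4*-4 = -192  (running total: -160)
T_{121}*u_1*v_2*w_1 = 4*4*0*-2 = 0  (running total: -160)
T_{122}*u_1*v_2*w_2 = 1*4*0*-4 = 0  (running total: -160)
T_{211}*u_2*v_1*w_1 = -1*4*4*-2 = 32  (running total: -128)
T_{212}*u_2*v_1*w_2 = 3*4*4*-4 = -192  (running total: -320)
T_{221}*u_2*v_2*w_1 = -1*4*0*-2 = 0  (running total: -320)
T_{222}*u_2*v_2*w_2 = 1*4*0*-4 = 0  (running total: -320)
S = -320

-320


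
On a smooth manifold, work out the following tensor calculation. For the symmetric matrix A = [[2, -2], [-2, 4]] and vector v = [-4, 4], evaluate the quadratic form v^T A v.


First compute Av:
(Av)_1 = 2*-4 + -2*4 = -16
(Av)_2 = -2*-4 + 4*4 = 24
Av = [-16, 24]
Then v^T (Av) = -4*-16 + 4*24
= 64 + 96 = 160

160


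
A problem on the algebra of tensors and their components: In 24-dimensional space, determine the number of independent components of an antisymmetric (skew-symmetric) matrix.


An antisymmetric rank-2 tensor satisfies A_{ij} = -A_{ji}, so diagonal entries are zero.
The independent components are the upper-triangular entries: C(n, 2) = n(n-1)/2.
n = 24
C(24, 2) = 24 * 23 / 2 = 552 / 2 = 276

276


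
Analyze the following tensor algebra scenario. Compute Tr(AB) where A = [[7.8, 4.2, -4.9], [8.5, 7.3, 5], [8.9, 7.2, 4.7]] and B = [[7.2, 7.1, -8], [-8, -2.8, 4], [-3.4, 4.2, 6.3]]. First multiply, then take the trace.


Tr(AB) = sum_i (AB)_{ii} where (AB)_{ii} = sum_k A_{ik} B_{ki}.
(AB)_{11} = 7.8*7.2 + 4.2*-8 + -4.9*-3.4 = 39.22
(AB)_{22} = 8.5*7.1 + 7.3*-2.8 + 5*4.2 = 60.91
(AB)_{33} = 8.9*-8 + 7.2*4 + 4.7*6.3 = -12.79
Tr(AB) = 39.22 + 60.91 + -12.79 = 87.34

87.34


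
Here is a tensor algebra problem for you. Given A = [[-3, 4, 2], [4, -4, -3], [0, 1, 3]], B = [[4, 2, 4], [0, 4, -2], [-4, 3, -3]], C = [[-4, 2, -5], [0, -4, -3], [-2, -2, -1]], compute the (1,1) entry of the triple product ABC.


(ABC)_{11} = sum_m (AB)_{1m} C_{m1}. First compute row 1 of AB.
(AB)_{11} = -3*4 + 4*0 + 2*-4 = -20
(AB)_{12} = -3*2 + 4*4 + 2*3 = 16
(AB)_{13} = -3*4 + 4*-2 + 2*-3 = -26
Now contract with column 1 of C:
(AB)_{11} * C_{11} = -20 * -4 = 80
(AB)_{12} * C_{21} = 16 * 0 = 0
(AB)_{13} * C_{31} = -26 * -2 = 52
(ABC)_{11} = 80 + 0 + 52 = 132

132


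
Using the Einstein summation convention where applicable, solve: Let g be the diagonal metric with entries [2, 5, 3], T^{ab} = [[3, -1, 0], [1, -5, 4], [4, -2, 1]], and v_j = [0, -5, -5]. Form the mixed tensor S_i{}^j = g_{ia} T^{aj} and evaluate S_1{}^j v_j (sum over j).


Step 1: lower the first index. For a diagonal metric, g_{ia} T^{aj} = g_{ii} T^{ij} (no sum on i).
g_{11} = 2
S_1{}^1 = 2 * T^{11} = 2 * 3 = 6
S_1{}^2 = 2 * T^{12} = 2 * -1 = -2
S_1{}^3 = 2 * T^{13} = 2 * 0 = 0
Step 2: contract S_1{}^j with v_j.
S_1{}^1 * v_1 = 6 * 0 = 0
S_1{}^2 * v_2 = -2 * -5 = 10
S_1{}^3 * v_3 = 0 * -5 = 0
Result = 0 + 10 + 0 = 10

10


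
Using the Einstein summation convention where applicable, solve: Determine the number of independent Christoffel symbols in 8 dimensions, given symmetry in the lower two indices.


Christoffel symbols Gamma^k_{ij} are symmetric in i,j, so there are d * d(d+1)/2 independent symbols.
d = 8
d(d+1)/2 = 8 * 9 / 2 = 36
Total = 8 * 36 = 288

288


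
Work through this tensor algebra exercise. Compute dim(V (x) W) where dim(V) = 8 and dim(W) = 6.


The dimension of a tensor product is the product of dimensions.
dim(V) = 8, dim(W) = 6
dim(V (x) W) = 8 * 6 = 48

48


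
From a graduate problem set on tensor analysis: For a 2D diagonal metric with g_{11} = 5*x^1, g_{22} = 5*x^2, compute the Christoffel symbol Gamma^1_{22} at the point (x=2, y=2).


For a diagonal metric, Gamma^k_{ij} = (1/2) g^{kk} (dg_{ik}/dx_j + dg_{jk}/dx_i - dg_{ij}/dx_k).
The metric is diagonal, so g_{ab} = 0 for a != b.
At the given point: g_{11} = 10, g_{22} = 20
g^{11} = 1/10
dg_{21}/dx_2 = 0 (off-diagonal)
dg_{21}/dx_2 = 0 (off-diagonal)
dg_{22}/dx_1 = dg_{22}/dx_1 = 20
Numerator = 0 + 0 - 20 = -20
Gamma^1_{22} = -20 / (2 * 10) = -1

-1


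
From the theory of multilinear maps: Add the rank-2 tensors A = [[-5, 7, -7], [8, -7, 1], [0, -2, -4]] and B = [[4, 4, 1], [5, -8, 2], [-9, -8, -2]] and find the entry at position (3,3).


Tensor addition is component-wise: (A + B)_{ij} = A_{ij} + B_{ij}.
A_{33} = -4
B_{33} = -2
(A + B)_{33} = -4 + -2 = -6

-6


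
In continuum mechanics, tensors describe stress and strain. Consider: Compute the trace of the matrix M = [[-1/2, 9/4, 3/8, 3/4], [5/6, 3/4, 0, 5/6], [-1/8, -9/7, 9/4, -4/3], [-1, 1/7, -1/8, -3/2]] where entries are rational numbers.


The trace is the sum of diagonal entries.
Diagonal: M[1,1] = -1/2, M[2,2] = 3/4, M[3,3] = 9/4, M[4,4] = -3/2
Tr(M) = -1/2 + 3/4 + 9/4 + -3/2
Computing step by step:
After adding M[1,1]: -1/2
After adding M[2,2]: 1/4
After adding M[3,3]: 5/2
After adding M[4,4]: 1
Tr(M) = 1

1


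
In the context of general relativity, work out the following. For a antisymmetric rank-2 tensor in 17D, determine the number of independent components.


A antisymmetric rank-2 tensor in d dimensions has d(d-1)/2 independent components.
d = 17
d(d-1)/2 = 17 * 16 / 2 = 272 / 2 = 136

136


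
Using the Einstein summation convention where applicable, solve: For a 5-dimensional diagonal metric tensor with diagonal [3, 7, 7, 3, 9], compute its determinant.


For a diagonal metric, the determinant is the product of diagonal entries.
Diagonal entries: 3, 7, 7, 3, 9
det(g) = 3 * 7 * 7 * 3 * 9 = 3969

3969


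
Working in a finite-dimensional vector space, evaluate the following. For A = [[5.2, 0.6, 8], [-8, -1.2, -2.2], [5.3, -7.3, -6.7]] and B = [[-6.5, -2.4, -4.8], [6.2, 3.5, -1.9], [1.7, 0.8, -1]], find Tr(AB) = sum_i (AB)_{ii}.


Tr(AB) = sum_i (AB)_{ii} where (AB)_{ii} = sum_k A_{ik} B_{ki}.
(AB)_{11} = 5.2*-6.5 + 0.6*6.2 + 8*1.7 = -16.48
(AB)_{22} = -8*-2.4 + -1.2*3.5 + -2.2*0.8 = 13.24
(AB)_{33} = 5.3*-4.8 + -7.3*-1.9 + -6.7*-1 = -4.87
Tr(AB) = -16.48 + 13.24 + -4.87 = -8.11

-8.11


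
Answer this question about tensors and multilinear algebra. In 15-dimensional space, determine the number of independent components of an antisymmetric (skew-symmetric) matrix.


An antisymmetric rank-2 tensor satisfies A_{ij} = -A_{ji}, so diagonal entries are zero.
The independent components are the upper-triangular entries: C(n, 2) = n(n-1)/2.
n = 15
C(15, 2) = 15 * 14 / 2 = 210 / 2 = 105

105


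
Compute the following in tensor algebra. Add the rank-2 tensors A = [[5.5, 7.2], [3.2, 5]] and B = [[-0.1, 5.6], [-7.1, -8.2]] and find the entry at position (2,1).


Tensor addition is component-wise: (A + B)_{ij} = A_{ij} + B_{ij}.
A_{21} = 3.2
B_{21} = -7.1
(A + B)_{21} = 3.2 + -7.1 = -3.9

-3.9


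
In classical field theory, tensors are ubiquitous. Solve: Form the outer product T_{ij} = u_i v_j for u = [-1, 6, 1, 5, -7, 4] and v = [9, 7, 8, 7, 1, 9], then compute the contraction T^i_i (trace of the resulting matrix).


The outer product gives T_{ij} = u_i v_j.
The trace (contraction) is Tr(T) = sum_i T_{ii} = sum_i u_i v_i.
Diagonal entries:
T_{11} = u_1 * v_1 = -1 * 9 = -9
T_{22} = u_2 * v_2 = 6 * 7 = 42
T_{33} = u_3 * v_3 = 1 * 8 = 8
T_{44} = u_4 * v_4 = 5 * 7 = 35
T_{55} = u_5 * v_5 = -7 * 1 = -7
T_{66} = u_6 * v_6 = 4 * 9 = 36
Tr(T) = -9 + 42 + 8 + 35 + -7 + 36 = 105

105


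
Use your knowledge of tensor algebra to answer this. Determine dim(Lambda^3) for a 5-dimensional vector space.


The dimension of the space of p-forms on an n-dimensional space is C(n, p).
n = 5, p = 3
C(5, 3) = 5! / (3! * 2!) = 10

10


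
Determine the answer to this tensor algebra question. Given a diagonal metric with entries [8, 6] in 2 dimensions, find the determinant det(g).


For a diagonal metric, the determinant is the product of diagonal entries.
Diagonal entries: 8, 6
det(g) = 8 * 6 = 48

48


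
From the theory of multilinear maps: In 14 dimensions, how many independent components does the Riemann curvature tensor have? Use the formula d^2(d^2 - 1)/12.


The Riemann tensor in d dimensions has d^2(d^2 - 1)/12 independent components.
d = 14, so d^2 = 196
d^2 - 1 = 195
d^2(d^2 - 1) = 196 * 195 = 38220
Divide by 12: 38220 / 12 = 3185

3185


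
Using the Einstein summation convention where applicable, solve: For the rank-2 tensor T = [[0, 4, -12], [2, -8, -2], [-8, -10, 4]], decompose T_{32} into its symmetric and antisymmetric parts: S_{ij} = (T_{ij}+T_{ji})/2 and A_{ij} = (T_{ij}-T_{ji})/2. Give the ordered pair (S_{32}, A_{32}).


T_{32} = -10
T_{23} = -2
S_{32} = (-10 + -2)/2 = -12/2 = -6
A_{32} = (-10 - -2)/2 = -8/2 = -4
Check: S + A = -6 + -4 = -10 = T_{32}.

(-6, -4)


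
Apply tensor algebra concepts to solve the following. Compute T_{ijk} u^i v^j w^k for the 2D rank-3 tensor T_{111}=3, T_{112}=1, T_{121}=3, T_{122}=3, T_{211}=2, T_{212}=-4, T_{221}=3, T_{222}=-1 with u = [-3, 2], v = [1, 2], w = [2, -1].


S = sum over i,j,k of T_{ijk} u_i v_j w_k. Expanding all 8 terms:
T_{111}*u_1*v_1*w_1 = 3*-3*1*2 = -18  (running total: -18)
T_{112}*u_1*v_1*w_2 = 1*-3*1*-1 = 3  (running total: -15)
T_{121}*u_1*v_2*w_1 = 3*-3*2*2 = -36  (running total: -51)
T_{122}*u_1*v_2*w_2 = 3*-3*2*-1 = 18  (running total: -33)
T_{211}*u_2*v_1*w_1 = 2*2*1*2 = 8  (running total: -25)
T_{212}*u_2*v_1*w_2 = -4*2*1*-1 = 8  (running total: -17)
T_{221}*u_2*v_2*w_1 = 3*2*2*2 = 24  (running total: 7)
T_{222}*u_2*v_2*w_2 = -1*2*2*-1 = 4  (running total: 11)
S = 11

11


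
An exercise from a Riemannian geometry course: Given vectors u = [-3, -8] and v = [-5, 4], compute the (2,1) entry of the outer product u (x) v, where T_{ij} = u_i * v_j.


The outer product entry T_{ij} = u_i * v_j.
We need i=2, j=1.
u_2 = -8, v_1 = -5
T_{2,1} = -8 * -5 = 40

40


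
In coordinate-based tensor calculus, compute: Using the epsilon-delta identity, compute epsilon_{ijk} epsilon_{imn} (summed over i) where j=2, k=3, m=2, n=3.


Using the identity: epsilon_{ijk} epsilon_{imn} = delta_{jm} delta_{kn} - delta_{jn} delta_{km}.
delta_{22} = 1
delta_{33} = 1
delta_{23} = 0
delta_{32} = 0
Result = 1 * 1 - 0 * 0 = 1 - 0 = 1

1


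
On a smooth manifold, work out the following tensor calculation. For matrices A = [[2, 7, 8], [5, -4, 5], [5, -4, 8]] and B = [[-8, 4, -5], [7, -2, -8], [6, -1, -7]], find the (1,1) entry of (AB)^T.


(AB)^T_{ij} = (AB)_{ji} = sum_k A_{jk} B_{ki}.
For i=1, j=1 we need (AB)_{11}:
A_{11} * B_{11} = 2 * -8 = -16
A_{12} * B_{21} = 7 * 7 = 49
A_{13} * B_{31} = 8 * 6 = 48
Sum = -16 + 49 + 48 = 81

81


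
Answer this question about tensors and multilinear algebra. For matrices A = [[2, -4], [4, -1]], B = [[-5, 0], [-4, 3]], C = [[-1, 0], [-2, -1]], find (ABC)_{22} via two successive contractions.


(ABC)_{22} = sum_m (AB)_{2m} C_{m2}. First compute row 2 of AB.
(AB)_{21} = 4*-5 + -1*-4 = -16
(AB)_{22} = 4*0 + -1*3 = -3
Now contract with column 2 of C:
(AB)_{21} * C_{12} = -16 * 0 = 0
(AB)_{22} * C_{22} = -3 * -1 = 3
(ABC)_{22} = 0 + 3 = 3

3


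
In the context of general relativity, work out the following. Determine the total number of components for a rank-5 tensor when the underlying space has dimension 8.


The number of components of a rank-r tensor in d dimensions is d^r.
Here d = 8 and r = 5.
8^5 = 32768

32768


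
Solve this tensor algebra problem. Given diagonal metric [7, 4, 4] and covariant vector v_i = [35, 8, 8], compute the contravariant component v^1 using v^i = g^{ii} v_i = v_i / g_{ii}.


To raise an index with a diagonal metric: v^i = v_i / g_{ii}.
For index 1: v_1 = 35, g_{11} = 7
v^1 = 35 / 7 = 5

5


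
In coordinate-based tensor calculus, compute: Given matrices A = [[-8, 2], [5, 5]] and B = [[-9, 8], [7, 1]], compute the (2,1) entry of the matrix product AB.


(AB)_{ij} = sum_k A_{ik} B_{kj}.
For i=2, j=1:
A_{21} * B_{11} = 5 * -9 = -45
A_{22} * B_{21} = 5 * 7 = 35
Sum = -45 + 35 = -10

-10


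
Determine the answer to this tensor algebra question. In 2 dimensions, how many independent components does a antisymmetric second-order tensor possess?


A antisymmetric rank-2 tensor in d dimensions has d(d-1)/2 independent components.
d = 2
d(d-1)/2 = 2 * 1 / 2 = 2 / 2 = 1

1


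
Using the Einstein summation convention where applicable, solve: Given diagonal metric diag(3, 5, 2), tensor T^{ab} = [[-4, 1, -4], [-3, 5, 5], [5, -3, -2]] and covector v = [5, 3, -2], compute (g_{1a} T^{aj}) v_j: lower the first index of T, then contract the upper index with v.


Step 1: lower the first index. For a diagonal metric, g_{ia} T^{aj} = g_{ii} T^{ij} (no sum on i).
g_{11} = 3
S_1{}^1 = 3 * T^{11} = 3 * -4 = -12
S_1{}^2 = 3 * T^{12} = 3 * 1 = 3
S_1{}^3 = 3 * T^{13} = 3 * -4 = -12
Step 2: contract S_1{}^j with v_j.
S_1{}^1 * v_1 = -12 * 5 = -60
S_1{}^2 * v_2 = 3 * 3 = 9
S_1{}^3 * v_3 = -12 * -2 = 24
Result = -60 + 9 + 24 = -27

-27


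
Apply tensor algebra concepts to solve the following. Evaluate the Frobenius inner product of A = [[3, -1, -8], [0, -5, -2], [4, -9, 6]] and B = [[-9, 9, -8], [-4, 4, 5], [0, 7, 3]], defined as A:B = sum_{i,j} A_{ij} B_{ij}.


A:B = sum over all i,j of A_{ij} * B_{ij}.
Row 1: 3*-9=-27, -1*9=-9, -8*-8=64 => row sum = 28
Row 2: 0*-4=0, -5*4=-20, -2*5=-10 => row sum = -30
Row 3: 4*0=0, -9*7=-63, 6*3=18 => row sum = -45
Total = 28 + -30 + -45 = -47

-47


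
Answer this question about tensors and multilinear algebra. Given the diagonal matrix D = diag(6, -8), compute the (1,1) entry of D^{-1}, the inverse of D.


For a diagonal matrix, the inverse has entries (D^{-1})_{ii} = 1/d_{ii}.
The diagonal entries are: d_{11} = 6, d_{22} = -8
We need (D^{-1})_{11} = 1/d_{11} = 1/6 = 1/6

1/6


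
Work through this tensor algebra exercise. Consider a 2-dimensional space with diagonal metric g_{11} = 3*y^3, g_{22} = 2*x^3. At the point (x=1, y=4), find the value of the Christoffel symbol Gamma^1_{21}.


For a diagonal metric, Gamma^k_{ij} = (1/2) g^{kk} (dg_{ik}/dx_j + dg_{jk}/dx_i - dg_{ij}/dx_k).
The metric is diagonal, so g_{ab} = 0 for a != b.
At the given point: g_{11} = 192, g_{22} = 2
g^{11} = 1/192
dg_{21}/dx_1 = 0 (off-diagonal)
dg_{11}/dx_2 = dg_{11}/dx_2 = 144
dg_{21}/dx_1 = 0 (off-diagonal)
Numerator = 0 + 144 - 0 = 144
Gamma^1_{21} = 144 / (2 * 192) = 3/8

3/8


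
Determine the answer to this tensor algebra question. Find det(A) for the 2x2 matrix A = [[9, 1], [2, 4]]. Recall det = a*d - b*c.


For a 2x2 matrix [[a, b], [c, d]], det = a*d - b*c.
a = 9, b = 1, c = 2, d = 4
a*d = 9 * 4 = 36
b*c = 1 * 2 = 2
det = 36 - 2 = 34

34


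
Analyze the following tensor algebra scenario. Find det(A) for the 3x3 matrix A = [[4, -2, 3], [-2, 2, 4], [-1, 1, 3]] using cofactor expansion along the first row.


Expanding along the first row, det(A) = a11*M_11 - a12*M_12 + a13*M_13, where M_1j is the (1,j) minor.
Minor M_11 = 2*3 - 4*1 = 2
Minor M_12 = -2*3 - 4*-1 = -2
Minor M_13 = -2*1 - 2*-1 = 0
det = 4*(2) - -2*(-2) + 3*(0)
    = 8 - 4 + 0
    = 4

4


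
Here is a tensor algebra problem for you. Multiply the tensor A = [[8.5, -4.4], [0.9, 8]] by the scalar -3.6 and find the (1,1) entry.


Scalar multiplication: (cA)_{ij} = c * A_{ij}.
c = -3.6
A_{11} = 8.5
(cA)_{11} = -3.6 * 8.5 = -30.6

-30.6


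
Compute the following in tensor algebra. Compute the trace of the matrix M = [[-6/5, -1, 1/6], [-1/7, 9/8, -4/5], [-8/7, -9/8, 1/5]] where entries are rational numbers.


The trace is the sum of diagonal entries.
Diagonal: M[1,1] = -6/5, M[2,2] = 9/8, M[3,3] = 1/5
Tr(M) = -6/5 + 9/8 + 1/5
Computing step by step:
After adding M[1,1]: -6/5
After adding M[2,2]: -3/40
After adding M[3,3]: 1/8
Tr(M) = 1/8

1/8


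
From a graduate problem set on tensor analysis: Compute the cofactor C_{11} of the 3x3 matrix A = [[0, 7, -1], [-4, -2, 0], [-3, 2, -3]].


To find cofactor C_{11}, delete row 1 and column 1.
The resulting 2x2 submatrix is: [[-2, 0], [2, -3]]
Minor M_{11} = -2*-3 - 0*2
  = 6 - 0 = 6
Sign = (-1)^(1+1) = (-1)^2 = 1
Cofactor C_{11} = 1 * 6 = 6

6


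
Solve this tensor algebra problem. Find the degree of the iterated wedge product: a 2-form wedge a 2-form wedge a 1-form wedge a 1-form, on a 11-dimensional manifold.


The degree of a wedge product is the sum of the degrees of the individual forms.
Degrees: 2, 2, 1, 1
Total degree = 2 + 2 + 1 + 1 = 6

6


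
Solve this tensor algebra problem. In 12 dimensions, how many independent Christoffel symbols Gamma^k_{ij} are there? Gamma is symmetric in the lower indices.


Christoffel symbols Gamma^k_{ij} are symmetric in i,j, so there are d * d(d+1)/2 independent symbols.
d = 12
d(d+1)/2 = 12 * 13 / 2 = 78
Total = 12 * 78 = 936

936


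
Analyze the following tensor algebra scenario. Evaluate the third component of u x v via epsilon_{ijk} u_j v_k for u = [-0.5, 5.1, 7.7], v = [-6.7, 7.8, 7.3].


(u x v)_3 = sum_{j,k} epsilon_{3jk} u_j v_k. Only permutations of (1,2,3) contribute; the two non-zero terms are:
eps_{312} u_1 v_2 = 1 * -0.5 * 7.8 = -3.9
eps_{321} u_2 v_1 = -1 * 5.1 * -6.7 = 34.17
(u x v)_3 = 30.27

30.27


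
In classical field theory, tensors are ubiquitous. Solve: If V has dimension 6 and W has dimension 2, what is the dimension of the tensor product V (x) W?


The dimension of a tensor product is the product of dimensions.
dim(V) = 6, dim(W) = 2
dim(V (x) W) = 6 * 2 = 12

12


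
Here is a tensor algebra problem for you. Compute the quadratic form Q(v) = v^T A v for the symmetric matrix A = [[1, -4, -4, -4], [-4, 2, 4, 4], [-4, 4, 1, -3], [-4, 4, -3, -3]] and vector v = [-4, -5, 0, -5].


First compute Av:
(Av)_1 = 1*-4 + -4*-5 + -4*0 + -4*-5 = 36
(Av)_2 = -4*-4 + 2*-5 + 4*0 + 4*-5 = -14
(Av)_3 = -4*-4 + 4*-5 + 1*0 + -3*-5 = 11
(Av)_4 = -4*-4 + 4*-5 + -3*0 + -3*-5 = 11
Av = [36, -14, 11, 11]
Then v^T (Av) = -4*36 + -5*-14 + 0*11 + -5*11
= -144 + 70 + 0 + -55 = -129

-129


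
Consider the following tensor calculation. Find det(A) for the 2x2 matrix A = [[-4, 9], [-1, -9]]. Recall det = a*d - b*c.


For a 2x2 matrix [[a, b], [c, d]], det = a*d - b*c.
a = -4, b = 9, c = -1, d = -9
a*d = -4 * -9 = 36
b*c = 9 * -1 = -9
det = 36 - -9 = 45

45


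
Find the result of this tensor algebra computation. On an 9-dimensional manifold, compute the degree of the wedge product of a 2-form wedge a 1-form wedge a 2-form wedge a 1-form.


The degree of a wedge product is the sum of the degrees of the individual forms.
Degrees: 2, 1, 2, 1
Total degree = 2 + 1 + 2 + 1 = 6

6


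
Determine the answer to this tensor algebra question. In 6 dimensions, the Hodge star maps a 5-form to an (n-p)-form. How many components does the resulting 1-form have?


The Hodge dual of a p-form on an n-dimensional manifold is an (n-p)-form.
n = 6, p = 5, so dual degree = 6 - 5 = 1
The number of components is C(n, n-p) = C(6, 1) = 6

6


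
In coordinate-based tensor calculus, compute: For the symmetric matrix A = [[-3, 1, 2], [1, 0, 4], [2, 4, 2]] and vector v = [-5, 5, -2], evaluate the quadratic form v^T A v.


First compute Av:
(Av)_1 = -3*-5 + 1*5 + 2*-2 = 16
(Av)_2 = 1*-5 + 0*5 + 4*-2 = -13
(Av)_3 = 2*-5 + 4*5 + 2*-2 = 6
Av = [16, -13, 6]
Then v^T (Av) = -5*16 + 5*-13 + -2*6
= -80 + -65 + -12 = -157

-157


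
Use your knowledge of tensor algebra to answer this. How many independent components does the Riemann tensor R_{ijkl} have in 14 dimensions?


The Riemann tensor in d dimensions has d^2(d^2 - 1)/12 independent components.
d = 14, so d^2 = 196
d^2 - 1 = 195
d^2(d^2 - 1) = 196 * 195 = 38220
Divide by 12: 38220 / 12 = 3185

3185


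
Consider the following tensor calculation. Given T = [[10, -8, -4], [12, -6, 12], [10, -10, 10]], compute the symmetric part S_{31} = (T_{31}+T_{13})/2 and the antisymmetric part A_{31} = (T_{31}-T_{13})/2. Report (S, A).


T_{31} = 10
T_{13} = -4
S_{31} = (10 + -4)/2 = 6/2 = 3
A_{31} = (10 - -4)/2 = 14/2 = 7
Check: S + A = 3 + 7 = 10 = T_{31}.

(3, 7)


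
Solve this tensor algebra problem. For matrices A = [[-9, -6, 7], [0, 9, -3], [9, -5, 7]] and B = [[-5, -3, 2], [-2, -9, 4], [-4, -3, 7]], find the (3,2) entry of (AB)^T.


(AB)^T_{ij} = (AB)_{ji} = sum_k A_{jk} B_{ki}.
For i=3, j=2 we need (AB)_{23}:
A_{21} * B_{13} = 0 * 2 = 0
A_{22} * B_{23} = 9 * 4 = 36
A_{23} * B_{33} = -3 * 7 = -21
Sum = 0 + 36 + -21 = 15

15


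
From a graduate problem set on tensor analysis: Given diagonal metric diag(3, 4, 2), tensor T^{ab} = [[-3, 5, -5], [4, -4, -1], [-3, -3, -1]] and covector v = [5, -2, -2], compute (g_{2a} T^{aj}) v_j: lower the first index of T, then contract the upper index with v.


Step 1: lower the first index. For a diagonal metric, g_{ia} T^{aj} = g_{ii} T^{ij} (no sum on i).
g_{22} = 4
S_2{}^1 = 4 * T^{21} = 4 * 4 = 16
S_2{}^2 = 4 * T^{22} = 4 * -4 = -16
S_2{}^3 = 4 * T^{23} = 4 * -1 = -4
Step 2: contract S_2{}^j with v_j.
S_2{}^1 * v_1 = 16 * 5 = 80
S_2{}^2 * v_2 = -16 * -2 = 32
S_2{}^3 * v_3 = -4 * -2 = 8
Result = 80 + 32 + 8 = 120

120


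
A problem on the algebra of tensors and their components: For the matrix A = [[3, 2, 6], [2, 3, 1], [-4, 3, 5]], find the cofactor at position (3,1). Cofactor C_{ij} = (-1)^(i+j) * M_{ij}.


To find cofactor C_{31}, delete row 3 and column 1.
The resulting 2x2 submatrix is: [[2, 6], [3, 1]]
Minor M_{31} = 2*1 - 6*3
  = 2 - 18 = -16
Sign = (-1)^(3+1) = (-1)^4 = 1
Cofactor C_{31} = 1 * -16 = -16

-16


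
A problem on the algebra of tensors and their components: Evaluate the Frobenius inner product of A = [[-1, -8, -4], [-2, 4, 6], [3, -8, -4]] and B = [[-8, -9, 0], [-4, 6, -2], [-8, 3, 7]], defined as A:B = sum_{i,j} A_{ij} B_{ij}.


A:B = sum over all i,j of A_{ij} * B_{ij}.
Row 1: -1*-8=8, -8*-9=72, -4*0=0 => row sum = 80
Row 2: -2*-4=8, 4*6=24, 6*-2=-12 => row sum = 20
Row 3: 3*-8=-24, -8*3=-24, -4*7=-28 => row sum = -76
Total = 80 + 20 + -76 = 24

24


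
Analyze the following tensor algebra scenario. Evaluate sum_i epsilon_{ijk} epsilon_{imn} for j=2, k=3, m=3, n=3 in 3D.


Using the identity: epsilon_{ijk} epsilon_{imn} = delta_{jm} delta_{kn} - delta_{jn} delta_{km}.
delta_{23} = 0
delta_{33} = 1
delta_{23} = 0
delta_{33} = 1
Result = 0 * 1 - 0 * 1 = 0 - 0 = 0

0


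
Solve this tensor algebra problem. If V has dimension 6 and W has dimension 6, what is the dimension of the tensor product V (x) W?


The dimension of a tensor product is the product of dimensions.
dim(V) = 6, dim(W) = 6
dim(V (x) W) = 6 * 6 = 36

36


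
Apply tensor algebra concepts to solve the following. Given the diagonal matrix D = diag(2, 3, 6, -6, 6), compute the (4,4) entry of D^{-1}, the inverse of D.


For a diagonal matrix, the inverse has entries (D^{-1})_{ii} = 1/d_{ii}.
The diagonal entries are: d_{11} = 2, d_{22} = 3, d_{33} = 6, d_{44} = -6, d_{55} = 6
We need (D^{-1})_{44} = 1/d_{44} = 1/-6 = -1/6

-1/6


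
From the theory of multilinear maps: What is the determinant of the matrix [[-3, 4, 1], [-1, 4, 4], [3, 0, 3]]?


Expanding along the first row, det(A) = a11*M_11 - a12*M_12 + a13*M_13, where M_1j is the (1,j) minor.
Minor M_11 = 4*3 - 4*0 = 12
Minor M_12 = -1*3 - 4*3 = -15
Minor M_13 = -1*0 - 4*3 = -12
det = -3*(12) - 4*(-15) + 1*(-12)
    = -36 - -60 + -12
    = 12

12


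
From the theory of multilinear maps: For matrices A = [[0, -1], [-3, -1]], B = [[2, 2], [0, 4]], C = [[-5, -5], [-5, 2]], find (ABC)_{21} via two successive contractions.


(ABC)_{21} = sum_m (AB)_{2m} C_{m1}. First compute row 2 of AB.
(AB)_{21} = -3*2 + -1*0 = -6
(AB)_{22} = -3*2 + -1*4 = -10
Now contract with column 1 of C:
(AB)_{21} * C_{11} = -6 * -5 = 30
(AB)_{22} * C_{21} = -10 * -5 = 50
(ABC)_{21} = 30 + 50 = 80

80


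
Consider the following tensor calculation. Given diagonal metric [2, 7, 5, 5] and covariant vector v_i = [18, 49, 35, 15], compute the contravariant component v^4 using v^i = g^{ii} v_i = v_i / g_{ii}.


To raise an index with a diagonal metric: v^i = v_i / g_{ii}.
For index 4: v_4 = 15, g_{44} = 5
v^4 = 15 / 5 = 3

3


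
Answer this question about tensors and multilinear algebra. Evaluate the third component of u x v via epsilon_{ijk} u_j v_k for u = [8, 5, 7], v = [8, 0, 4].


(u x v)_3 = sum_{j,k} epsilon_{3jk} u_j v_k. Only permutations of (1,2,3) contribute; the two non-zero terms are:
eps_{312} u_1 v_2 = 1 * 8 * 0 = 0
eps_{321} u_2 v_1 = -1 * 5 * 8 = -40
(u x v)_3 = -40

-40


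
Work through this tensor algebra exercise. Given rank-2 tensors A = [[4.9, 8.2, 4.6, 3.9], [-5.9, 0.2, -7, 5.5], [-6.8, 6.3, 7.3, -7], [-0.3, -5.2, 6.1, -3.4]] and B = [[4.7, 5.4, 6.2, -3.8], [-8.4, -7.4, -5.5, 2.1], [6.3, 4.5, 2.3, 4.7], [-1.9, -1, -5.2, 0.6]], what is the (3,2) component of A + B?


Tensor addition is component-wise: (A + B)_{ij} = A_{ij} + B_{ij}.
A_{32} = 6.3
B_{32} = 4.5
(A + B)_{32} = 6.3 + 4.5 = 10.8

10.8


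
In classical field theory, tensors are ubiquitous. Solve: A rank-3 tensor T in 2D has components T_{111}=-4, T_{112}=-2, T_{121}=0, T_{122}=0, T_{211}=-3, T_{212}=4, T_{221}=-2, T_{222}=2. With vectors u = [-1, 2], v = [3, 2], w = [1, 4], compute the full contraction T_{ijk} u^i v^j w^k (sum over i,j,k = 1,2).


S = sum over i,j,k of T_{ijk} u_i v_j w_k. Expanding all 8 terms:
T_{111}*u_1*v_1*w_1 = -4*-1*3*1 = 12  (running total: 12)
T_{112}*u_1*v_1*w_2 = -2*-1*3*4 = 24  (running total: 36)
T_{121}*u_1*v_2*w_1 = 0*-1*2*1 = 0  (running total: 36)
T_{122}*u_1*v_2*w_2 = 0*-1*2*4 = 0  (running total: 36)
T_{211}*u_2*v_1*w_1 = -3*2*3*1 = -18  (running total: 18)
T_{212}*u_2*v_1*w_2 = 4*2*3*4 = 96  (running total: 114)
T_{221}*u_2*v_2*w_1 = -2*2*2*1 = -8  (running total: 106)
T_{222}*u_2*v_2*w_2 = 2*2*2*4 = 32  (running total: 138)
S = 138

138


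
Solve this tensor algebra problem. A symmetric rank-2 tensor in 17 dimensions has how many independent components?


A symmetric rank-2 tensor in d dimensions has d(d+1)/2 independent components.
d = 17
d(d+1)/2 = 17 * 18 / 2 = 306 / 2 = 153

153


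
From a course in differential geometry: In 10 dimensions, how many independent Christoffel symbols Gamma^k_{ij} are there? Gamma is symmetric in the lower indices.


Christoffel symbols Gamma^k_{ij} are symmetric in i,j, so there are d * d(d+1)/2 independent symbols.
d = 10
d(d+1)/2 = 10 * 11 / 2 = 55
Total = 10 * 55 = 550

550


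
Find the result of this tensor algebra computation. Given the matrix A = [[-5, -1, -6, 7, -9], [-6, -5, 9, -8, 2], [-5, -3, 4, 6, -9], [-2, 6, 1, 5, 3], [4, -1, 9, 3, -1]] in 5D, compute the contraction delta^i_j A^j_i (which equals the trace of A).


The contraction (trace) of a rank-2 tensor is the sum of its diagonal elements.
Diagonal entries: A[1,1] = -5, A[2,2] = -5, A[3,3] = 4, A[4,4] = 5, A[5,5] = -1
Tr(A) = -5 + -5 + 4 + 5 + -1 = -2

-2


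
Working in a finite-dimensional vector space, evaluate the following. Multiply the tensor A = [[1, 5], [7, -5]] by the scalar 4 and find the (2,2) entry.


Scalar multiplication: (cA)_{ij} = c * A_{ij}.
c = 4
A_{22} = -5
(cA)_{22} = 4 * -5 = -20

-20


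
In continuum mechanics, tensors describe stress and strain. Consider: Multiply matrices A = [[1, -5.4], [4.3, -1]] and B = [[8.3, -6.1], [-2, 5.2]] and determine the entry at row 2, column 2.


(AB)_{ij} = sum_k A_{ik} B_{kj}.
For i=2, j=2:
A_{21} * B_{12} = 4.3 * -6.1 = -26.23
A_{22} * B_{22} = -1 * 5.2 = -5.2
Sum = -26.23 + -5.2 = -31.43

-31.43
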